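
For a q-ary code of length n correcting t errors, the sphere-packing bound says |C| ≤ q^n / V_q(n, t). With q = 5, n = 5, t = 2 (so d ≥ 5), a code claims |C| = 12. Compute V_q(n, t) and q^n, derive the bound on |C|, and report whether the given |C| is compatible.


V_q(n, t) = 181, q^n = 3125, Hamming bound = 17, |C| = 12 ≤ bound (satisfied).

Step 1: Compute V_q(n, t) = Σ_{j=0}^2 C(n, j) (q−1)^j.
  j = 0: C(5,0)·(4)^0 = 1·1 = 1.
  j = 1: C(5,1)·(4)^1 = 5·4 = 20.
  j = 2: C(5,2)·(4)^2 = 10·16 = 160.
  V_q(n, t) = 1 + 20 + 160 = 181.
Step 2: q^n = 5^5 = 3125.
Step 3: Hamming bound ⌊q^n / V_q(n,t)⌋ = ⌊3125/181⌋ = 17.
Step 4: Compare |C| = 12 to 17: satisfied.
The claimed |C| lies below the Hamming bound.


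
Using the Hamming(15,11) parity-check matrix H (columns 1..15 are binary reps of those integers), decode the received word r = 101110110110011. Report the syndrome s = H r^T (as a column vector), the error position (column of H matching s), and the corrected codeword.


s = (1, 1, 0, 0)^T, error position = 12, corrected codeword c = 101110110111011

Compute s = H r^T mod 2 one row at a time:
  s_1 = 1 + 0 + 1 + 1 + 0 + 0 + 1 + 1 = 5 ≡ 1 (mod 2).
  s_2 = 1 + 1 + 0 + 1 + 0 + 0 + 1 + 1 = 5 ≡ 1 (mod 2).
  s_3 = 0 + 1 + 0 + 1 + 1 + 1 + 1 + 1 = 6 ≡ 0 (mod 2).
  s_4 = 1 + 1 + 1 + 1 + 0 + 1 + 0 + 1 = 6 ≡ 0 (mod 2).
s = (1, 1, 0, 0)^T — this equals column 12 of H (binary 1100), so error is at position 12.
Correct: flip bit 12 of r = 101110110110011 to get c = 101110110111011.


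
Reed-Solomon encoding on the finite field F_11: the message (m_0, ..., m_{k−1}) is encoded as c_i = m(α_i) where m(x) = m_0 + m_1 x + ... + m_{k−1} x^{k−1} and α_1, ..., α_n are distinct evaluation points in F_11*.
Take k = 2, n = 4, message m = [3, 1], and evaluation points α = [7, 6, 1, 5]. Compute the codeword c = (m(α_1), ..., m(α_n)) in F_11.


c = [10, 9, 4, 8]

Message polynomial: m(x) = 3 + 1·x (mod 11).
For each evaluation point α_i, compute m(α_i) mod 11:
  α_1 = 7: Horner steps 1 → 10, so m(7) = 10.
  α_2 = 6: Horner steps 1 → 9, so m(6) = 9.
  α_3 = 1: Horner steps 1 → 4, so m(1) = 4.
  α_4 = 5: Horner steps 1 → 8, so m(5) = 8.
Codeword c = [10, 9, 4, 8] ∈ F_11^4.


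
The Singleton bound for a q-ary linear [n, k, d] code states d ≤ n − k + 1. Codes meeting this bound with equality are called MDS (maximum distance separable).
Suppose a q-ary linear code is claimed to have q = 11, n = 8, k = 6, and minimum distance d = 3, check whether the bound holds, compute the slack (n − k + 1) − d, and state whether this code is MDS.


Singleton RHS = n − k + 1 = 3, slack = 0, bound satisfied, MDS.

Singleton bound: d ≤ n − k + 1.
Here n = 8, k = 6, so n − k + 1 = 3.
Given d = 3, check d ≤ 3: YES.
Slack = (n − k + 1) − d = 0.
The code is MDS (slack = 0).
Description: the claimed parameters are [8, 6, 3]_11; such a code would be MDS (meets Singleton bound).


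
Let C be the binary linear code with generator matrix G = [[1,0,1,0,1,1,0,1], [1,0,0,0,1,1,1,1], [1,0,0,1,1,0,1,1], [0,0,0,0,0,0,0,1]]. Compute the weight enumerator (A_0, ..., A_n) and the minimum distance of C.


Weight distribution: A_0 = 1, A_1 = 1, A_2 = 2, A_3 = 2, A_4 = 5, A_5 = 5. Minimum distance d = 1.

Enumerate all 2^4 = 16 messages m ∈ F_2^4.
For each, compute codeword c = mG in F_2^8, then tally its weight.
  m = 0000 → c = 00000000, weight = 0.
  m = 1000 → c = 10101101, weight = 5.
  m = 0100 → c = 10001111, weight = 5.
  m = 1100 → c = 00100010, weight = 2.
  m = 0010 → c = 10011011, weight = 5.
  m = 1010 → c = 00110110, weight = 4.
  m = 0110 → c = 00010100, weight = 2.
  m = 1110 → c = 10111001, weight = 5.
  m = 0001 → c = 00000001, weight = 1.
  m = 1001 → c = 10101100, weight = 4.
  m = 0101 → c = 10001110, weight = 4.
  m = 1101 → c = 00100011, weight = 3.
  m = 0011 → c = 10011010, weight = 4.
  m = 1011 → c = 00110111, weight = 5.
  m = 0111 → c = 00010101, weight = 3.
  m = 1111 → c = 10111000, weight = 4.
Tally weights:
  weight 0: 1 codewords.
  weight 1: 1 codewords.
  weight 2: 2 codewords.
  weight 3: 2 codewords.
  weight 4: 5 codewords.
  weight 5: 5 codewords.
Minimum distance d = smallest w > 0 with A_w > 0 = 1.
Sanity: Σ A_w = 16 = 2^4 = 16 ✓.


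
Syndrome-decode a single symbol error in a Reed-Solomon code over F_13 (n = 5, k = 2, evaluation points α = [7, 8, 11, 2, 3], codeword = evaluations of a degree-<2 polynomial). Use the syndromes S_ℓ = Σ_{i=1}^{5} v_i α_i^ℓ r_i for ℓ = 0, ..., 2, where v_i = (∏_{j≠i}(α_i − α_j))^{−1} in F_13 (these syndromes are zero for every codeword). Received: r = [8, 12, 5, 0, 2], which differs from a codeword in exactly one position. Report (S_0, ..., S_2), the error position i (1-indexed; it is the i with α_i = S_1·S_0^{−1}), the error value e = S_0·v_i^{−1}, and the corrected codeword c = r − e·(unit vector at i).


S = (12, 6, 3), error at position 1, error magnitude e = 11, c = [10, 12, 5, 0, 2].

Step 1: column multipliers v_i = (∏_{j≠i}(α_i − α_j))^{−1} mod 13.
  i = 1 (α = 7): (7−8)(7−11)(7−2)(7−3) = (−1)·(−4)·5·4 = 80 ≡ 2, so v_1 = 2^{−1} = 7 (mod 13).
  i = 2 (α = 8): (8−7)(8−11)(8−2)(8−3) = 1·(−3)·6·5 = −90 ≡ 1, so v_2 = 1^{−1} = 1 (mod 13).
  i = 3 (α = 11): (11−7)(11−8)(11−2)(11−3) = 4·3·9·8 = 864 ≡ 6, so v_3 = 6^{−1} = 11 (mod 13).
  i = 4 (α = 2): (2−7)(2−8)(2−11)(2−3) = (−5)·(−6)·(−9)·(−1) = 270 ≡ 10, so v_4 = 10^{−1} = 4 (mod 13).
  i = 5 (α = 3): (3−7)(3−8)(3−11)(3−2) = (−4)·(−5)·(−8)·1 = −160 ≡ 9, so v_5 = 9^{−1} = 3 (mod 13).
  v = [7, 1, 11, 4, 3].
Step 2: syndromes of r = [8, 12, 5, 0, 2] (all sums mod 13).
  S_0 = Σ v_i r_i = 7·8 + 1·12 + 11·5 + 4·0 + 3·2 = 129 ≡ 12.
  S_1 = Σ v_i α_i r_i = 7·7·8 + 1·8·12 + 11·11·5 + 4·2·0 + 3·3·2 = 1111 ≡ 6.
  α_i^2 mod 13 = [10, 12, 4, 4, 9].
  S_2 = Σ v_i α_i^2 r_i = 7·10·8 + 1·12·12 + 11·4·5 + 4·4·0 + 3·9·2 = 978 ≡ 3.
  S = (12, 6, 3) ≠ 0, so r is not a codeword (an error is present).
Step 3: locate the error. For a single error e at position i, S_ℓ = v_i·e·α_i^ℓ, so α_err = S_1/S_0.
  S_0^{−1} = 12^{−1} = 12 (mod 13), so α_err = 6·12 = 72 ≡ 7 = α_1. Error position i = 1.
  Consistency check: S_2/S_1 = 3·11 = 33 ≡ 7 = α_err ✓ (single-error assumption holds).
Step 4: error magnitude e = S_0/v_1 = S_0·∏_{j≠1}(α_1 − α_j) = 12·2 = 24 ≡ 11 (mod 13).
Step 5: correct position 1: c_1 = r_1 − e = 8 − 11 ≡ 10 (mod 13). Hence c = [10, 12, 5, 0, 2].
  Check: interpolating c through the α_i gives m(x) = 9 + 2·x (degree < 2) with m(α_i) = c_i for every i, so c is indeed a codeword.


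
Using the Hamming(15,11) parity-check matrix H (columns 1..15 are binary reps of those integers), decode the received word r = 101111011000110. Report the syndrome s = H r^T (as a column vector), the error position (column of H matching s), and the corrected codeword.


s = (0, 1, 1, 1)^T, error position = 7, corrected codeword c = 101111111000110

Compute s = H r^T mod 2 one row at a time:
  s_1 = 1 + 1 + 0 + 0 + 0 + 1 + 1 + 0 = 4 ≡ 0 (mod 2).
  s_2 = 1 + 1 + 1 + 0 + 0 + 1 + 1 + 0 = 5 ≡ 1 (mod 2).
  s_3 = 0 + 1 + 1 + 0 + 0 + 0 + 1 + 0 = 3 ≡ 1 (mod 2).
  s_4 = 1 + 1 + 1 + 0 + 1 + 0 + 1 + 0 = 5 ≡ 1 (mod 2).
s = (0, 1, 1, 1)^T — this equals column 7 of H (binary 0111), so error is at position 7.
Correct: flip bit 7 of r = 101111011000110 to get c = 101111111000110.


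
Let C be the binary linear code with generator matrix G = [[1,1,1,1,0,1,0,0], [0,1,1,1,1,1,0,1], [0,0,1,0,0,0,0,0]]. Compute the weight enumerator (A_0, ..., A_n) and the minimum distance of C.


Weight distribution: A_0 = 1, A_1 = 1, A_3 = 1, A_4 = 2, A_5 = 2, A_6 = 1. Minimum distance d = 1.

Enumerate all 2^3 = 8 messages m ∈ F_2^3.
For each, compute codeword c = mG in F_2^8, then tally its weight.
  m = 000 → c = 00000000, weight = 0.
  m = 100 → c = 11110100, weight = 5.
  m = 010 → c = 01111101, weight = 6.
  m = 110 → c = 10001001, weight = 3.
  m = 001 → c = 00100000, weight = 1.
  m = 101 → c = 11010100, weight = 4.
  m = 011 → c = 01011101, weight = 5.
  m = 111 → c = 10101001, weight = 4.
Tally weights:
  weight 0: 1 codewords.
  weight 1: 1 codewords.
  weight 3: 1 codewords.
  weight 4: 2 codewords.
  weight 5: 2 codewords.
  weight 6: 1 codewords.
Minimum distance d = smallest w > 0 with A_w > 0 = 1.
Sanity: Σ A_w = 8 = 2^3 = 8 ✓.


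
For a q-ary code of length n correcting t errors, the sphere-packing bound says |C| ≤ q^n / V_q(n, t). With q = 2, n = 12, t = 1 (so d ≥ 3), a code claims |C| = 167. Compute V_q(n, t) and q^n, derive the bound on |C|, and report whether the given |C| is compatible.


V_q(n, t) = 13, q^n = 4096, Hamming bound = 315, |C| = 167 ≤ bound (satisfied).

Step 1: Compute V_q(n, t) = Σ_{j=0}^1 C(n, j) (q−1)^j.
  j = 0: C(12,0)·(1)^0 = 1·1 = 1.
  j = 1: C(12,1)·(1)^1 = 12·1 = 12.
  V_q(n, t) = 1 + 12 = 13.
Step 2: q^n = 2^12 = 4096.
Step 3: Hamming bound ⌊q^n / V_q(n,t)⌋ = ⌊4096/13⌋ = 315.
Step 4: Compare |C| = 167 to 315: satisfied.
The claimed |C| lies below the Hamming bound.


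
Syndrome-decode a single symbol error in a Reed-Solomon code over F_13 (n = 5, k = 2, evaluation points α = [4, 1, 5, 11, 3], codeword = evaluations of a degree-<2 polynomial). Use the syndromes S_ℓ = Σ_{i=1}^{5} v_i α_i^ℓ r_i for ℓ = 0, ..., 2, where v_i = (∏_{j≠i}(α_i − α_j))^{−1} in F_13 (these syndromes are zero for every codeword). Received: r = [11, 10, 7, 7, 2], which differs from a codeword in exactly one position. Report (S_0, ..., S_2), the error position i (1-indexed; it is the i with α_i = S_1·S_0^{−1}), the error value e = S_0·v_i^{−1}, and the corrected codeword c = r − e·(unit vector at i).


S = (4, 5, 3), error at position 4, error magnitude e = 11, c = [11, 10, 7, 9, 2].

Step 1: column multipliers v_i = (∏_{j≠i}(α_i − α_j))^{−1} mod 13.
  i = 1 (α = 4): (4−1)(4−5)(4−11)(4−3) = 3·(−1)·(−7)·1 = 21 ≡ 8, so v_1 = 8^{−1} = 5 (mod 13).
  i = 2 (α = 1): (1−4)(1−5)(1−11)(1−3) = (−3)·(−4)·(−10)·(−2) = 240 ≡ 6, so v_2 = 6^{−1} = 11 (mod 13).
  i = 3 (α = 5): (5−4)(5−1)(5−11)(5−3) = 1·4·(−6)·2 = −48 ≡ 4, so v_3 = 4^{−1} = 10 (mod 13).
  i = 4 (α = 11): (11−4)(11−1)(11−5)(11−3) = 7·10·6·8 = 3360 ≡ 6, so v_4 = 6^{−1} = 11 (mod 13).
  i = 5 (α = 3): (3−4)(3−1)(3−5)(3−11) = (−1)·2·(−2)·(−8) = −32 ≡ 7, so v_5 = 7^{−1} = 2 (mod 13).
  v = [5, 11, 10, 11, 2].
Step 2: syndromes of r = [11, 10, 7, 7, 2] (all sums mod 13).
  S_0 = Σ v_i r_i = 5·11 + 11·10 + 10·7 + 11·7 + 2·2 = 316 ≡ 4.
  S_1 = Σ v_i α_i r_i = 5·4·11 + 11·1·10 + 10·5·7 + 11·11·7 + 2·3·2 = 1539 ≡ 5.
  α_i^2 mod 13 = [3, 1, 12, 4, 9].
  S_2 = Σ v_i α_i^2 r_i = 5·3·11 + 11·1·10 + 10·12·7 + 11·4·7 + 2·9·2 = 1459 ≡ 3.
  S = (4, 5, 3) ≠ 0, so r is not a codeword (an error is present).
Step 3: locate the error. For a single error e at position i, S_ℓ = v_i·e·α_i^ℓ, so α_err = S_1/S_0.
  S_0^{−1} = 4^{−1} = 10 (mod 13), so α_err = 5·10 = 50 ≡ 11 = α_4. Error position i = 4.
  Consistency check: S_2/S_1 = 3·8 = 24 ≡ 11 = α_err ✓ (single-error assumption holds).
Step 4: error magnitude e = S_0/v_4 = S_0·∏_{j≠4}(α_4 − α_j) = 4·6 = 24 ≡ 11 (mod 13).
Step 5: correct position 4: c_4 = r_4 − e = 7 − 11 ≡ 9 (mod 13). Hence c = [11, 10, 7, 9, 2].
  Check: interpolating c through the α_i gives m(x) = 1 + 9·x (degree < 2) with m(α_i) = c_i for every i, so c is indeed a codeword.


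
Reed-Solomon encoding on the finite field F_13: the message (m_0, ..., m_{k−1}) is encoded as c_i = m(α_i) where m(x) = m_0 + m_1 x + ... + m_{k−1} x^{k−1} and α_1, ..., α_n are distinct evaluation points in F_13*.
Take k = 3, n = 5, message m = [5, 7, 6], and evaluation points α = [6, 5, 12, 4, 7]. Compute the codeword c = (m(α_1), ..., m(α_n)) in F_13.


c = [3, 8, 4, 12, 10]

Message polynomial: m(x) = 5 + 7·x + 6·x^2 (mod 13).
For each evaluation point α_i, compute m(α_i) mod 13:
  α_1 = 6: Horner steps 6 → 4 → 3, so m(6) = 3.
  α_2 = 5: Horner steps 6 → 11 → 8, so m(5) = 8.
  α_3 = 12: Horner steps 6 → 1 → 4, so m(12) = 4.
  α_4 = 4: Horner steps 6 → 5 → 12, so m(4) = 12.
  α_5 = 7: Horner steps 6 → 10 → 10, so m(7) = 10.
Codeword c = [3, 8, 4, 12, 10] ∈ F_13^5.


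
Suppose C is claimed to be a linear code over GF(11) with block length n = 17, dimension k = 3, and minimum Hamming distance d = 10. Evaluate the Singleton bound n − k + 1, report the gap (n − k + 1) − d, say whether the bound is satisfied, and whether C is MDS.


Singleton RHS = n − k + 1 = 15, slack = 5, bound satisfied, not MDS.

Singleton bound: d ≤ n − k + 1.
Here n = 17, k = 3, so n − k + 1 = 15.
Given d = 10, check d ≤ 15: YES.
Slack = (n − k + 1) − d = 5.
The code is NOT MDS (slack = 5 > 0).
Description: the claimed parameters are [17, 3, 10]_11; such a code would be non-MDS.


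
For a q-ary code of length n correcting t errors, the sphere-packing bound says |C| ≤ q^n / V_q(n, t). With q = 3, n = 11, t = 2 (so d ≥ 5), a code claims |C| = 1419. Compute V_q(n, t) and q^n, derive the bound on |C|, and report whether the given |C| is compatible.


V_q(n, t) = 243, q^n = 177147, Hamming bound = 729, |C| = 1419 > bound (violated).

Step 1: Compute V_q(n, t) = Σ_{j=0}^2 C(n, j) (q−1)^j.
  j = 0: C(11,0)·(2)^0 = 1·1 = 1.
  j = 1: C(11,1)·(2)^1 = 11·2 = 22.
  j = 2: C(11,2)·(2)^2 = 55·4 = 220.
  V_q(n, t) = 1 + 22 + 220 = 243.
Step 2: q^n = 3^11 = 177147.
Step 3: Hamming bound ⌊q^n / V_q(n,t)⌋ = ⌊177147/243⌋ = 729.
Step 4: Compare |C| = 1419 to 729: violated.
The claimed |C| lies above the Hamming bound, so no 3-ary code of length 11 with d ≥ 5 can have 1419 codewords.


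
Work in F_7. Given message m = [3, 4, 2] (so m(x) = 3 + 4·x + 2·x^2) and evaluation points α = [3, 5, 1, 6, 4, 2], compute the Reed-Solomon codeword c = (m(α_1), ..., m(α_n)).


c = [5, 3, 2, 1, 2, 5]

Message polynomial: m(x) = 3 + 4·x + 2·x^2 (mod 7).
For each evaluation point α_i, compute m(α_i) mod 7:
  α_1 = 3: Horner steps 2 → 3 → 5, so m(3) = 5.
  α_2 = 5: Horner steps 2 → 0 → 3, so m(5) = 3.
  α_3 = 1: Horner steps 2 → 6 → 2, so m(1) = 2.
  α_4 = 6: Horner steps 2 → 2 → 1, so m(6) = 1.
  α_5 = 4: Horner steps 2 → 5 → 2, so m(4) = 2.
  α_6 = 2: Horner steps 2 → 1 → 5, so m(2) = 5.
Codeword c = [5, 3, 2, 1, 2, 5] ∈ F_7^6.


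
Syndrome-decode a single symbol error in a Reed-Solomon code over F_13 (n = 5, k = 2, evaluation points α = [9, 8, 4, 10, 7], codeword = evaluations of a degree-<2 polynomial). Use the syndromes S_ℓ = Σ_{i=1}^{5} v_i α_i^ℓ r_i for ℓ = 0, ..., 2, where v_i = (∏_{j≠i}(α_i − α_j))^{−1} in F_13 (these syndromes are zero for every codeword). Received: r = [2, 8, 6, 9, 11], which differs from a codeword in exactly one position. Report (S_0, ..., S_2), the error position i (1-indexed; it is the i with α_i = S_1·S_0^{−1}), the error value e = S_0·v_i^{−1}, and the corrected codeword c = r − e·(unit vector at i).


S = (11, 12, 6), error at position 5, error magnitude e = 10, c = [2, 8, 6, 9, 1].

Step 1: column multipliers v_i = (∏_{j≠i}(α_i − α_j))^{−1} mod 13.
  i = 1 (α = 9): (9−8)(9−4)(9−10)(9−7) = 1·5·(−1)·2 = −10 ≡ 3, so v_1 = 3^{−1} = 9 (mod 13).
  i = 2 (α = 8): (8−9)(8−4)(8−10)(8−7) = (−1)·4·(−2)·1 = 8 ≡ 8, so v_2 = 8^{−1} = 5 (mod 13).
  i = 3 (α = 4): (4−9)(4−8)(4−10)(4−7) = (−5)·(−4)·(−6)·(−3) = 360 ≡ 9, so v_3 = 9^{−1} = 3 (mod 13).
  i = 4 (α = 10): (10−9)(10−8)(10−4)(10−7) = 1·2·6·3 = 36 ≡ 10, so v_4 = 10^{−1} = 4 (mod 13).
  i = 5 (α = 7): (7−9)(7−8)(7−4)(7−10) = (−2)·(−1)·3·(−3) = −18 ≡ 8, so v_5 = 8^{−1} = 5 (mod 13).
  v = [9, 5, 3, 4, 5].
Step 2: syndromes of r = [2, 8, 6, 9, 11] (all sums mod 13).
  S_0 = Σ v_i r_i = 9·2 + 5·8 + 3·6 + 4·9 + 5·11 = 167 ≡ 11.
  S_1 = Σ v_i α_i r_i = 9·9·2 + 5·8·8 + 3·4·6 + 4·10·9 + 5·7·11 = 1299 ≡ 12.
  α_i^2 mod 13 = [3, 12, 3, 9, 10].
  S_2 = Σ v_i α_i^2 r_i = 9·3·2 + 5·12·8 + 3·3·6 + 4·9·9 + 5·10·11 = 1462 ≡ 6.
  S = (11, 12, 6) ≠ 0, so r is not a codeword (an error is present).
Step 3: locate the error. For a single error e at position i, S_ℓ = v_i·e·α_i^ℓ, so α_err = S_1/S_0.
  S_0^{−1} = 11^{−1} = 6 (mod 13), so α_err = 12·6 = 72 ≡ 7 = α_5. Error position i = 5.
  Consistency check: S_2/S_1 = 6·12 = 72 ≡ 7 = α_err ✓ (single-error assumption holds).
Step 4: error magnitude e = S_0/v_5 = S_0·∏_{j≠5}(α_5 − α_j) = 11·8 = 88 ≡ 10 (mod 13).
Step 5: correct position 5: c_5 = r_5 − e = 11 − 10 ≡ 1 (mod 13). Hence c = [2, 8, 6, 9, 1].
  Check: interpolating c through the α_i gives m(x) = 4 + 7·x (degree < 2) with m(α_i) = c_i for every i, so c is indeed a codeword.


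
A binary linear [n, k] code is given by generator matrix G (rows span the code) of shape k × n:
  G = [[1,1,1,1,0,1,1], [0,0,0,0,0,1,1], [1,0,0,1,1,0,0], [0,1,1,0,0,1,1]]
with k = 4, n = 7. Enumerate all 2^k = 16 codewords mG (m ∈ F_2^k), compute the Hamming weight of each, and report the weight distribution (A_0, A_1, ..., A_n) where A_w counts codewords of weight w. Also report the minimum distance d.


Weight distribution: A_0 = 1, A_1 = 1, A_2 = 3, A_3 = 3, A_4 = 3, A_5 = 3, A_6 = 1, A_7 = 1. Minimum distance d = 1.

Enumerate all 2^4 = 16 messages m ∈ F_2^4.
For each, compute codeword c = mG in F_2^7, then tally its weight.
  m = 0000 → c = 0000000, weight = 0.
  m = 1000 → c = 1111011, weight = 6.
  m = 0100 → c = 0000011, weight = 2.
  m = 1100 → c = 1111000, weight = 4.
  m = 0010 → c = 1001100, weight = 3.
  m = 1010 → c = 0110111, weight = 5.
  m = 0110 → c = 1001111, weight = 5.
  m = 1110 → c = 0110100, weight = 3.
  m = 0001 → c = 0110011, weight = 4.
  m = 1001 → c = 1001000, weight = 2.
  m = 0101 → c = 0110000, weight = 2.
  m = 1101 → c = 1001011, weight = 4.
  m = 0011 → c = 1111111, weight = 7.
  m = 1011 → c = 0000100, weight = 1.
  m = 0111 → c = 1111100, weight = 5.
  m = 1111 → c = 0000111, weight = 3.
Tally weights:
  weight 0: 1 codewords.
  weight 1: 1 codewords.
  weight 2: 3 codewords.
  weight 3: 3 codewords.
  weight 4: 3 codewords.
  weight 5: 3 codewords.
  weight 6: 1 codewords.
  weight 7: 1 codewords.
Minimum distance d = smallest w > 0 with A_w > 0 = 1.
Sanity: Σ A_w = 16 = 2^4 = 16 ✓.


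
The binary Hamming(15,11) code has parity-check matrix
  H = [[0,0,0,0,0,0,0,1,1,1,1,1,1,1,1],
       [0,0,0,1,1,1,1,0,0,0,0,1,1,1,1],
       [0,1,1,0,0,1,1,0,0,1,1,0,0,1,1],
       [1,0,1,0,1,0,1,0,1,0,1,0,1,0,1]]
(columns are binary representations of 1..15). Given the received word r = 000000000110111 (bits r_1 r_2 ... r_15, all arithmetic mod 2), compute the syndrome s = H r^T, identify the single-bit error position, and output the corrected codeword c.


s = (1, 1, 0, 1)^T, error position = 13, corrected codeword c = 000000000110011

Compute s = H r^T mod 2 one row at a time:
  s_1 = 0 + 0 + 1 + 1 + 0 + 1 + 1 + 1 = 5 ≡ 1 (mod 2).
  s_2 = 0 + 0 + 0 + 0 + 0 + 1 + 1 + 1 = 3 ≡ 1 (mod 2).
  s_3 = 0 + 0 + 0 + 0 + 1 + 1 + 1 + 1 = 4 ≡ 0 (mod 2).
  s_4 = 0 + 0 + 0 + 0 + 0 + 1 + 1 + 1 = 3 ≡ 1 (mod 2).
s = (1, 1, 0, 1)^T — this equals column 13 of H (binary 1101), so error is at position 13.
Correct: flip bit 13 of r = 000000000110111 to get c = 000000000110011.


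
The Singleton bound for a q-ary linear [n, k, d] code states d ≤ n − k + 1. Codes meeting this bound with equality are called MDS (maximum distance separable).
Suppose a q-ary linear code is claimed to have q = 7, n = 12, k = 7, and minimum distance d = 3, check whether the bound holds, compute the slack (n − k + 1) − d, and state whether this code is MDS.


Singleton RHS = n − k + 1 = 6, slack = 3, bound satisfied, not MDS.

Singleton bound: d ≤ n − k + 1.
Here n = 12, k = 7, so n − k + 1 = 6.
Given d = 3, check d ≤ 6: YES.
Slack = (n − k + 1) − d = 3.
The code is NOT MDS (slack = 3 > 0).
Description: the claimed parameters are [12, 7, 3]_7; such a code would be non-MDS.


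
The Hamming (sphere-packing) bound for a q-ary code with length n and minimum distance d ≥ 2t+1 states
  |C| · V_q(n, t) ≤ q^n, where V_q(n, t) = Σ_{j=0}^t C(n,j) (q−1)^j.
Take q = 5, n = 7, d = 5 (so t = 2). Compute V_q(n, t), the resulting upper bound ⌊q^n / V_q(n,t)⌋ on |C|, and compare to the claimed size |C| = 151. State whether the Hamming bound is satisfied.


V_q(n, t) = 365, q^n = 78125, Hamming bound = 214, |C| = 151 ≤ bound (satisfied).

Step 1: Compute V_q(n, t) = Σ_{j=0}^2 C(n, j) (q−1)^j.
  j = 0: C(7,0)·(4)^0 = 1·1 = 1.
  j = 1: C(7,1)·(4)^1 = 7·4 = 28.
  j = 2: C(7,2)·(4)^2 = 21·16 = 336.
  V_q(n, t) = 1 + 28 + 336 = 365.
Step 2: q^n = 5^7 = 78125.
Step 3: Hamming bound ⌊q^n / V_q(n,t)⌋ = ⌊78125/365⌋ = 214.
Step 4: Compare |C| = 151 to 214: satisfied.
The claimed |C| lies below the Hamming bound.


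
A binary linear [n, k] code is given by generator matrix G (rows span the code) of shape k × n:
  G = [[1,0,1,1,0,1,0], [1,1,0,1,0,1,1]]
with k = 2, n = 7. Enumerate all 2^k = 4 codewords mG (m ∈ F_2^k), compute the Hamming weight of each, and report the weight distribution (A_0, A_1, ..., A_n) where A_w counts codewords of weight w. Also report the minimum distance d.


Weight distribution: A_0 = 1, A_3 = 1, A_4 = 1, A_5 = 1. Minimum distance d = 3.

Enumerate all 2^2 = 4 messages m ∈ F_2^2.
For each, compute codeword c = mG in F_2^7, then tally its weight.
  m = 00 → c = 0000000, weight = 0.
  m = 10 → c = 1011010, weight = 4.
  m = 01 → c = 1101011, weight = 5.
  m = 11 → c = 0110001, weight = 3.
Tally weights:
  weight 0: 1 codewords.
  weight 3: 1 codewords.
  weight 4: 1 codewords.
  weight 5: 1 codewords.
Minimum distance d = smallest w > 0 with A_w > 0 = 3.
Sanity: Σ A_w = 4 = 2^2 = 4 ✓.


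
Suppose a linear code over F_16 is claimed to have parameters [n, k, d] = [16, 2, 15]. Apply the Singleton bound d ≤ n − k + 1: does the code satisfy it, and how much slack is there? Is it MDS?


Singleton RHS = n − k + 1 = 15, slack = 0, bound satisfied, MDS.

Singleton bound: d ≤ n − k + 1.
Here n = 16, k = 2, so n − k + 1 = 15.
Given d = 15, check d ≤ 15: YES.
Slack = (n − k + 1) − d = 0.
The code is MDS (slack = 0).
Description: the claimed parameters are [16, 2, 15]_16; such a code would be MDS (meets Singleton bound).


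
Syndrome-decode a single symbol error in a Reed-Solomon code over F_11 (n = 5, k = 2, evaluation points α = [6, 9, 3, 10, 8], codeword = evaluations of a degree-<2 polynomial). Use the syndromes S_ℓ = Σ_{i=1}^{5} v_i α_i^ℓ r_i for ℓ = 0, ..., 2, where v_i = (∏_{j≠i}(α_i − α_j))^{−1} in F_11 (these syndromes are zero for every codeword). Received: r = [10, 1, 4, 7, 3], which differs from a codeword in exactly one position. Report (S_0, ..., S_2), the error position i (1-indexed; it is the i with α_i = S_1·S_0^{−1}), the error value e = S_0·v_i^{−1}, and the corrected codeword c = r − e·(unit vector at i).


S = (10, 2, 7), error at position 2, error magnitude e = 7, c = [10, 5, 4, 7, 3].

Step 1: column multipliers v_i = (∏_{j≠i}(α_i − α_j))^{−1} mod 11.
  i = 1 (α = 6): (6−9)(6−3)(6−10)(6−8) = (−3)·3·(−4)·(−2) = −72 ≡ 5, so v_1 = 5^{−1} = 9 (mod 11).
  i = 2 (α = 9): (9−6)(9−3)(9−10)(9−8) = 3·6·(−1)·1 = −18 ≡ 4, so v_2 = 4^{−1} = 3 (mod 11).
  i = 3 (α = 3): (3−6)(3−9)(3−10)(3−8) = (−3)·(−6)·(−7)·(−5) = 630 ≡ 3, so v_3 = 3^{−1} = 4 (mod 11).
  i = 4 (α = 10): (10−6)(10−9)(10−3)(10−8) = 4·1·7·2 = 56 ≡ 1, so v_4 = 1^{−1} = 1 (mod 11).
  i = 5 (α = 8): (8−6)(8−9)(8−3)(8−10) = 2·(−1)·5·(−2) = 20 ≡ 9, so v_5 = 9^{−1} = 5 (mod 11).
  v = [9, 3, 4, 1, 5].
Step 2: syndromes of r = [10, 1, 4, 7, 3] (all sums mod 11).
  S_0 = Σ v_i r_i = 9·10 + 3·1 + 4·4 + 1·7 + 5·3 = 131 ≡ 10.
  S_1 = Σ v_i α_i r_i = 9·6·10 + 3·9·1 + 4·3·4 + 1·10·7 + 5·8·3 = 805 ≡ 2.
  α_i^2 mod 11 = [3, 4, 9, 1, 9].
  S_2 = Σ v_i α_i^2 r_i = 9·3·10 + 3·4·1 + 4·9·4 + 1·1·7 + 5·9·3 = 568 ≡ 7.
  S = (10, 2, 7) ≠ 0, so r is not a codeword (an error is present).
Step 3: locate the error. For a single error e at position i, S_ℓ = v_i·e·α_i^ℓ, so α_err = S_1/S_0.
  S_0^{−1} = 10^{−1} = 10 (mod 11), so α_err = 2·10 = 20 ≡ 9 = α_2. Error position i = 2.
  Consistency check: S_2/S_1 = 7·6 = 42 ≡ 9 = α_err ✓ (single-error assumption holds).
Step 4: error magnitude e = S_0/v_2 = S_0·∏_{j≠2}(α_2 − α_j) = 10·4 = 40 ≡ 7 (mod 11).
Step 5: correct position 2: c_2 = r_2 − e = 1 − 7 ≡ 5 (mod 11). Hence c = [10, 5, 4, 7, 3].
  Check: interpolating c through the α_i gives m(x) = 9 + 2·x (degree < 2) with m(α_i) = c_i for every i, so c is indeed a codeword.


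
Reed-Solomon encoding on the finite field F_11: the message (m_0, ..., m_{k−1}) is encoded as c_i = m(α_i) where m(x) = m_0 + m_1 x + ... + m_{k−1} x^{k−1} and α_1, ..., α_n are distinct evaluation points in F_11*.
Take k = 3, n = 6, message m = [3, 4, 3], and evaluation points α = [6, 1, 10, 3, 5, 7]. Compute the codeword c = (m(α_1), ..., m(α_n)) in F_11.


c = [3, 10, 2, 9, 10, 2]

Message polynomial: m(x) = 3 + 4·x + 3·x^2 (mod 11).
For each evaluation point α_i, compute m(α_i) mod 11:
  α_1 = 6: Horner steps 3 → 0 → 3, so m(6) = 3.
  α_2 = 1: Horner steps 3 → 7 → 10, so m(1) = 10.
  α_3 = 10: Horner steps 3 → 1 → 2, so m(10) = 2.
  α_4 = 3: Horner steps 3 → 2 → 9, so m(3) = 9.
  α_5 = 5: Horner steps 3 → 8 → 10, so m(5) = 10.
  α_6 = 7: Horner steps 3 → 3 → 2, so m(7) = 2.
Codeword c = [3, 10, 2, 9, 10, 2] ∈ F_11^6.


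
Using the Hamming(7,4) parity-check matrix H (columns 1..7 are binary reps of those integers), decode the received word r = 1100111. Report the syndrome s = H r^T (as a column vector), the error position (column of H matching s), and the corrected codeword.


s = (1, 1, 1)^T, error position = 7, corrected codeword c = 1100110

Compute s = H r^T mod 2 one row at a time:
  s_1 = 0 + 1 + 1 + 1 = 3 ≡ 1 (mod 2).
  s_2 = 1 + 0 + 1 + 1 = 3 ≡ 1 (mod 2).
  s_3 = 1 + 0 + 1 + 1 = 3 ≡ 1 (mod 2).
s = (1, 1, 1)^T — this equals column 7 of H (binary 111), so error is at position 7.
Correct: flip bit 7 of r = 1100111 to get c = 1100110.


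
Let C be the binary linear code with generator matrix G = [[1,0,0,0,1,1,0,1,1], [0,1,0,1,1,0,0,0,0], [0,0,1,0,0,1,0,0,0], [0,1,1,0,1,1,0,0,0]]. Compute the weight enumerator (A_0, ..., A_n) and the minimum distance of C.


Weight distribution: A_0 = 1, A_1 = 1, A_2 = 2, A_3 = 2, A_4 = 1, A_5 = 5, A_6 = 4. Minimum distance d = 1.

Enumerate all 2^4 = 16 messages m ∈ F_2^4.
For each, compute codeword c = mG in F_2^9, then tally its weight.
  m = 0000 → c = 000000000, weight = 0.
  m = 1000 → c = 100011011, weight = 5.
  m = 0100 → c = 010110000, weight = 3.
  m = 1100 → c = 110101011, weight = 6.
  m = 0010 → c = 001001000, weight = 2.
  m = 1010 → c = 101010011, weight = 5.
  m = 0110 → c = 011111000, weight = 5.
  m = 1110 → c = 111100011, weight = 6.
  m = 0001 → c = 011011000, weight = 4.
  m = 1001 → c = 111000011, weight = 5.
  m = 0101 → c = 001101000, weight = 3.
  m = 1101 → c = 101110011, weight = 6.
  m = 0011 → c = 010010000, weight = 2.
  m = 1011 → c = 110001011, weight = 5.
  m = 0111 → c = 000100000, weight = 1.
  m = 1111 → c = 100111011, weight = 6.
Tally weights:
  weight 0: 1 codewords.
  weight 1: 1 codewords.
  weight 2: 2 codewords.
  weight 3: 2 codewords.
  weight 4: 1 codewords.
  weight 5: 5 codewords.
  weight 6: 4 codewords.
Minimum distance d = smallest w > 0 with A_w > 0 = 1.
Sanity: Σ A_w = 16 = 2^4 = 16 ✓.


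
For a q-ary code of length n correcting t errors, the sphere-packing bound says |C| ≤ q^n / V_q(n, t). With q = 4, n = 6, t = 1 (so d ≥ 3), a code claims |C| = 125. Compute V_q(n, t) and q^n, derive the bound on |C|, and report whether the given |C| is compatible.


V_q(n, t) = 19, q^n = 4096, Hamming bound = 215, |C| = 125 ≤ bound (satisfied).

Step 1: Compute V_q(n, t) = Σ_{j=0}^1 C(n, j) (q−1)^j.
  j = 0: C(6,0)·(3)^0 = 1·1 = 1.
  j = 1: C(6,1)·(3)^1 = 6·3 = 18.
  V_q(n, t) = 1 + 18 = 19.
Step 2: q^n = 4^6 = 4096.
Step 3: Hamming bound ⌊q^n / V_q(n,t)⌋ = ⌊4096/19⌋ = 215.
Step 4: Compare |C| = 125 to 215: satisfied.
The claimed |C| lies below the Hamming bound.


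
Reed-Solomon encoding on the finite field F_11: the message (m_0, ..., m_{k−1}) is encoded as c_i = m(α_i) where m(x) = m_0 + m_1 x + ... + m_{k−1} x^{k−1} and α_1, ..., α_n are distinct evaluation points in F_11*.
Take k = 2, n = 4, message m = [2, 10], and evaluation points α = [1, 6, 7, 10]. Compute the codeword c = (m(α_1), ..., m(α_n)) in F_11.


c = [1, 7, 6, 3]

Message polynomial: m(x) = 2 + 10·x (mod 11).
For each evaluation point α_i, compute m(α_i) mod 11:
  α_1 = 1: Horner steps 10 → 1, so m(1) = 1.
  α_2 = 6: Horner steps 10 → 7, so m(6) = 7.
  α_3 = 7: Horner steps 10 → 6, so m(7) = 6.
  α_4 = 10: Horner steps 10 → 3, so m(10) = 3.
Codeword c = [1, 7, 6, 3] ∈ F_11^4.


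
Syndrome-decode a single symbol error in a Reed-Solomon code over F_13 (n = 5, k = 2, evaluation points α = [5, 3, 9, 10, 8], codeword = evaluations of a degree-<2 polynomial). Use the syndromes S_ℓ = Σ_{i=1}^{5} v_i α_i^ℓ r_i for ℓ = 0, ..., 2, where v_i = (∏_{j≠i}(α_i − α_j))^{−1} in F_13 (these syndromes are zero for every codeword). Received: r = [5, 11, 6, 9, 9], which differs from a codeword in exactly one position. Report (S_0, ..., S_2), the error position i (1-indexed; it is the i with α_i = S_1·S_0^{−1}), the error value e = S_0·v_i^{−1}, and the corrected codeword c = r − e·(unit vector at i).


S = (9, 12, 3), error at position 4, error magnitude e = 6, c = [5, 11, 6, 3, 9].

Step 1: column multipliers v_i = (∏_{j≠i}(α_i − α_j))^{−1} mod 13.
  i = 1 (α = 5): (5−3)(5−9)(5−10)(5−8) = 2·(−4)·(−5)·(−3) = −120 ≡ 10, so v_1 = 10^{−1} = 4 (mod 13).
  i = 2 (α = 3): (3−5)(3−9)(3−10)(3−8) = (−2)·(−6)·(−7)·(−5) = 420 ≡ 4, so v_2 = 4^{−1} = 10 (mod 13).
  i = 3 (α = 9): (9−5)(9−3)(9−10)(9−8) = 4·6·(−1)·1 = −24 ≡ 2, so v_3 = 2^{−1} = 7 (mod 13).
  i = 4 (α = 10): (10−5)(10−3)(10−9)(10−8) = 5·7·1·2 = 70 ≡ 5, so v_4 = 5^{−1} = 8 (mod 13).
  i = 5 (α = 8): (8−5)(8−3)(8−9)(8−10) = 3·5·(−1)·(−2) = 30 ≡ 4, so v_5 = 4^{−1} = 10 (mod 13).
  v = [4, 10, 7, 8, 10].
Step 2: syndromes of r = [5, 11, 6, 9, 9] (all sums mod 13).
  S_0 = Σ v_i r_i = 4·5 + 10·11 + 7·6 + 8·9 + 10·9 = 334 ≡ 9.
  S_1 = Σ v_i α_i r_i = 4·5·5 + 10·3·11 + 7·9·6 + 8·10·9 + 10·8·9 = 2248 ≡ 12.
  α_i^2 mod 13 = [12, 9, 3, 9, 12].
  S_2 = Σ v_i α_i^2 r_i = 4·12·5 + 10·9·11 + 7·3·6 + 8·9·9 + 10·12·9 = 3084 ≡ 3.
  S = (9, 12, 3) ≠ 0, so r is not a codeword (an error is present).
Step 3: locate the error. For a single error e at position i, S_ℓ = v_i·e·α_i^ℓ, so α_err = S_1/S_0.
  S_0^{−1} = 9^{−1} = 3 (mod 13), so α_err = 12·3 = 36 ≡ 10 = α_4. Error position i = 4.
  Consistency check: S_2/S_1 = 3·12 = 36 ≡ 10 = α_err ✓ (single-error assumption holds).
Step 4: error magnitude e = S_0/v_4 = S_0·∏_{j≠4}(α_4 − α_j) = 9·5 = 45 ≡ 6 (mod 13).
Step 5: correct position 4: c_4 = r_4 − e = 9 − 6 ≡ 3 (mod 13). Hence c = [5, 11, 6, 3, 9].
  Check: interpolating c through the α_i gives m(x) = 7 + 10·x (degree < 2) with m(α_i) = c_i for every i, so c is indeed a codeword.


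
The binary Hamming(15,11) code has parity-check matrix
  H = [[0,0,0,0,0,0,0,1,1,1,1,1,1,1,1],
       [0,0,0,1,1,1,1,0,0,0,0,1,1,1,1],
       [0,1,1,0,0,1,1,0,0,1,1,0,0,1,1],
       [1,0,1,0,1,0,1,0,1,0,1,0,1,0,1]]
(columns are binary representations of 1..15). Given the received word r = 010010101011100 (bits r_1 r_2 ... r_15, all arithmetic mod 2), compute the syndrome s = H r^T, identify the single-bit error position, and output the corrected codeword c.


s = (0, 0, 1, 1)^T, error position = 3, corrected codeword c = 011010101011100

Compute s = H r^T mod 2 one row at a time:
  s_1 = 0 + 1 + 0 + 1 + 1 + 1 + 0 + 0 = 4 ≡ 0 (mod 2).
  s_2 = 0 + 1 + 0 + 1 + 1 + 1 + 0 + 0 = 4 ≡ 0 (mod 2).
  s_3 = 1 + 0 + 0 + 1 + 0 + 1 + 0 + 0 = 3 ≡ 1 (mod 2).
  s_4 = 0 + 0 + 1 + 1 + 1 + 1 + 1 + 0 = 5 ≡ 1 (mod 2).
s = (0, 0, 1, 1)^T — this equals column 3 of H (binary 0011), so error is at position 3.
Correct: flip bit 3 of r = 010010101011100 to get c = 011010101011100.


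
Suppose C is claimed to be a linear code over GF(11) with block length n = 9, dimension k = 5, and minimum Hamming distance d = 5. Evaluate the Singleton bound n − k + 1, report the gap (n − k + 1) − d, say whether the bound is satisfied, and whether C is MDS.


Singleton RHS = n − k + 1 = 5, slack = 0, bound satisfied, MDS.

Singleton bound: d ≤ n − k + 1.
Here n = 9, k = 5, so n − k + 1 = 5.
Given d = 5, check d ≤ 5: YES.
Slack = (n − k + 1) − d = 0.
The code is MDS (slack = 0).
Description: the claimed parameters are [9, 5, 5]_11; such a code would be MDS (meets Singleton bound).


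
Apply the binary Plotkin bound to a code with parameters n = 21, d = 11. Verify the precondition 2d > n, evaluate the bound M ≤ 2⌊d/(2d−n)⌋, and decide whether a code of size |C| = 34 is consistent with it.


Plotkin bound M ≤ 22; given |C| = 34 > bound (violated).

Check applicability: 2d = 22, n = 21.
2d − n = 1 > 0, so Plotkin applies.
Compute d/(2d−n) = 11/1 ≈ 11.0000.
⌊d/(2d−n)⌋ = 11.
Plotkin bound: M ≤ 2·11 = 22.
Given |C| = 34, check: VIOLATED.
This |C| is above the Plotkin bound, so no binary code with n = 21, d = 11 and 34 codewords exists.


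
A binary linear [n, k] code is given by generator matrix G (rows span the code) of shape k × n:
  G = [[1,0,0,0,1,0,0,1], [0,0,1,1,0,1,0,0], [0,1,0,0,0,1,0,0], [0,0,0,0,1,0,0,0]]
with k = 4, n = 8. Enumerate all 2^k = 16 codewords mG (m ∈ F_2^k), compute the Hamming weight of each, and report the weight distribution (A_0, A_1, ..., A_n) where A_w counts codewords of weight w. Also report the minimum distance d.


Weight distribution: A_0 = 1, A_1 = 1, A_2 = 2, A_3 = 4, A_4 = 3, A_5 = 3, A_6 = 2. Minimum distance d = 1.

Enumerate all 2^4 = 16 messages m ∈ F_2^4.
For each, compute codeword c = mG in F_2^8, then tally its weight.
  m = 0000 → c = 00000000, weight = 0.
  m = 1000 → c = 10001001, weight = 3.
  m = 0100 → c = 00110100, weight = 3.
  m = 1100 → c = 10111101, weight = 6.
  m = 0010 → c = 01000100, weight = 2.
  m = 1010 → c = 11001101, weight = 5.
  m = 0110 → c = 01110000, weight = 3.
  m = 1110 → c = 11111001, weight = 6.
  m = 0001 → c = 00001000, weight = 1.
  m = 1001 → c = 10000001, weight = 2.
  m = 0101 → c = 00111100, weight = 4.
  m = 1101 → c = 10110101, weight = 5.
  m = 0011 → c = 01001100, weight = 3.
  m = 1011 → c = 11000101, weight = 4.
  m = 0111 → c = 01111000, weight = 4.
  m = 1111 → c = 11110001, weight = 5.
Tally weights:
  weight 0: 1 codewords.
  weight 1: 1 codewords.
  weight 2: 2 codewords.
  weight 3: 4 codewords.
  weight 4: 3 codewords.
  weight 5: 3 codewords.
  weight 6: 2 codewords.
Minimum distance d = smallest w > 0 with A_w > 0 = 1.
Sanity: Σ A_w = 16 = 2^4 = 16 ✓.


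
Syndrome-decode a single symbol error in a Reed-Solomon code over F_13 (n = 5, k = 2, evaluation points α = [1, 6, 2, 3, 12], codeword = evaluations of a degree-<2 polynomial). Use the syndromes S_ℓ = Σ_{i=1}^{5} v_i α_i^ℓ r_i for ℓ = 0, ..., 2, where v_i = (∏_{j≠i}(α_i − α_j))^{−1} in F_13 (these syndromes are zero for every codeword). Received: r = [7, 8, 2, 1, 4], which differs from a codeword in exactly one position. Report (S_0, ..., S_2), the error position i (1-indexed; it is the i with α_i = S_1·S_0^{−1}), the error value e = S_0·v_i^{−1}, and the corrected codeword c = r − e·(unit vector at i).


S = (2, 6, 5), error at position 4, error magnitude e = 4, c = [7, 8, 2, 10, 4].

Step 1: column multipliers v_i = (∏_{j≠i}(α_i − α_j))^{−1} mod 13.
  i = 1 (α = 1): (1−6)(1−2)(1−3)(1−12) = (−5)·(−1)·(−2)·(−11) = 110 ≡ 6, so v_1 = 6^{−1} = 11 (mod 13).
  i = 2 (α = 6): (6−1)(6−2)(6−3)(6−12) = 5·4·3·(−6) = −360 ≡ 4, so v_2 = 4^{−1} = 10 (mod 13).
  i = 3 (α = 2): (2−1)(2−6)(2−3)(2−12) = 1·(−4)·(−1)·(−10) = −40 ≡ 12, so v_3 = 12^{−1} = 12 (mod 13).
  i = 4 (α = 3): (3−1)(3−6)(3−2)(3−12) = 2·(−3)·1·(−9) = 54 ≡ 2, so v_4 = 2^{−1} = 7 (mod 13).
  i = 5 (α = 12): (12−1)(12−6)(12−2)(12−3) = 11·6·10·9 = 5940 ≡ 12, so v_5 = 12^{−1} = 12 (mod 13).
  v = [11, 10, 12, 7, 12].
Step 2: syndromes of r = [7, 8, 2, 1, 4] (all sums mod 13).
  S_0 = Σ v_i r_i = 11·7 + 10·8 + 12·2 + 7·1 + 12·4 = 236 ≡ 2.
  S_1 = Σ v_i α_i r_i = 11·1·7 + 10·6·8 + 12·2·2 + 7·3·1 + 12·12·4 = 1202 ≡ 6.
  α_i^2 mod 13 = [1, 10, 4, 9, 1].
  S_2 = Σ v_i α_i^2 r_i = 11·1·7 + 10·10·8 + 12·4·2 + 7·9·1 + 12·1·4 = 1084 ≡ 5.
  S = (2, 6, 5) ≠ 0, so r is not a codeword (an error is present).
Step 3: locate the error. For a single error e at position i, S_ℓ = v_i·e·α_i^ℓ, so α_err = S_1/S_0.
  S_0^{−1} = 2^{−1} = 7 (mod 13), so α_err = 6·7 = 42 ≡ 3 = α_4. Error position i = 4.
  Consistency check: S_2/S_1 = 5·11 = 55 ≡ 3 = α_err ✓ (single-error assumption holds).
Step 4: error magnitude e = S_0/v_4 = S_0·∏_{j≠4}(α_4 − α_j) = 2·2 = 4 ≡ 4 (mod 13).
Step 5: correct position 4: c_4 = r_4 − e = 1 − 4 ≡ 10 (mod 13). Hence c = [7, 8, 2, 10, 4].
  Check: interpolating c through the α_i gives m(x) = 12 + 8·x (degree < 2) with m(α_i) = c_i for every i, so c is indeed a codeword.


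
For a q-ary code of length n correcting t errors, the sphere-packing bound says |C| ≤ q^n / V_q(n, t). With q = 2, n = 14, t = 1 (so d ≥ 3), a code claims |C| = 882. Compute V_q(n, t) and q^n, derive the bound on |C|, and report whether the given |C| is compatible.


V_q(n, t) = 15, q^n = 16384, Hamming bound = 1092, |C| = 882 ≤ bound (satisfied).

Step 1: Compute V_q(n, t) = Σ_{j=0}^1 C(n, j) (q−1)^j.
  j = 0: C(14,0)·(1)^0 = 1·1 = 1.
  j = 1: C(14,1)·(1)^1 = 14·1 = 14.
  V_q(n, t) = 1 + 14 = 15.
Step 2: q^n = 2^14 = 16384.
Step 3: Hamming bound ⌊q^n / V_q(n,t)⌋ = ⌊16384/15⌋ = 1092.
Step 4: Compare |C| = 882 to 1092: satisfied.
The claimed |C| lies below the Hamming bound.


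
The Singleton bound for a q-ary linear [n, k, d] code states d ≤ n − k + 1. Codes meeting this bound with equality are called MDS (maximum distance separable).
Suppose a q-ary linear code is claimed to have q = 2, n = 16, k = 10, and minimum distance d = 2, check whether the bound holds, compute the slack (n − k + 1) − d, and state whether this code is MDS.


Singleton RHS = n − k + 1 = 7, slack = 5, bound satisfied, not MDS.

Singleton bound: d ≤ n − k + 1.
Here n = 16, k = 10, so n − k + 1 = 7.
Given d = 2, check d ≤ 7: YES.
Slack = (n − k + 1) − d = 5.
The code is NOT MDS (slack = 5 > 0).
Description: the claimed parameters are [16, 10, 2]_2; such a code would be non-MDS.


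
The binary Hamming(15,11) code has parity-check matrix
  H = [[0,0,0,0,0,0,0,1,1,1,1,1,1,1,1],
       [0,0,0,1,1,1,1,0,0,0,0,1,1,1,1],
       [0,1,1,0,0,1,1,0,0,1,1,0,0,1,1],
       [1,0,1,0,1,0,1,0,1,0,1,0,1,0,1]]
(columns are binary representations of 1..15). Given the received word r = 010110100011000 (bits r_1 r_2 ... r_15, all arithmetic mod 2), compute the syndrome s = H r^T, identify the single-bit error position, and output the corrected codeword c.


s = (0, 0, 1, 1)^T, error position = 3, corrected codeword c = 011110100011000

Compute s = H r^T mod 2 one row at a time:
  s_1 = 0 + 0 + 0 + 1 + 1 + 0 + 0 + 0 = 2 ≡ 0 (mod 2).
  s_2 = 1 + 1 + 0 + 1 + 1 + 0 + 0 + 0 = 4 ≡ 0 (mod 2).
  s_3 = 1 + 0 + 0 + 1 + 0 + 1 + 0 + 0 = 3 ≡ 1 (mod 2).
  s_4 = 0 + 0 + 1 + 1 + 0 + 1 + 0 + 0 = 3 ≡ 1 (mod 2).
s = (0, 0, 1, 1)^T — this equals column 3 of H (binary 0011), so error is at position 3.
Correct: flip bit 3 of r = 010110100011000 to get c = 011110100011000.
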